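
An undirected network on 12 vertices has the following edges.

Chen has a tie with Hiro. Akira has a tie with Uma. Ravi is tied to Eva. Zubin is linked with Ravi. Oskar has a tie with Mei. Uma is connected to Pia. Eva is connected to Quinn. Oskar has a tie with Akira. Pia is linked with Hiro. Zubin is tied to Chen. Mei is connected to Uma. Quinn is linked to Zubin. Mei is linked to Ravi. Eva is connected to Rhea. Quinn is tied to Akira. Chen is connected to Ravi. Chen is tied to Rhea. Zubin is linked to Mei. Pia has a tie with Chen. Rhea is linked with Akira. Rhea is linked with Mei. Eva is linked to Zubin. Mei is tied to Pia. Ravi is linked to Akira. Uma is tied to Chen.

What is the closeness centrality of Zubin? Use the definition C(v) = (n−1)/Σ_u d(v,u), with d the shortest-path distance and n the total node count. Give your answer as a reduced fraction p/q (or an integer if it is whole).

Distances from Zubin: Akira:2, Chen:1, Eva:1, Hiro:2, Mei:1, Oskar:2, Pia:2, Quinn:1, Ravi:1, Rhea:2, Uma:2. Sum = 17.
n = 12, so closeness = 11/17.

11/17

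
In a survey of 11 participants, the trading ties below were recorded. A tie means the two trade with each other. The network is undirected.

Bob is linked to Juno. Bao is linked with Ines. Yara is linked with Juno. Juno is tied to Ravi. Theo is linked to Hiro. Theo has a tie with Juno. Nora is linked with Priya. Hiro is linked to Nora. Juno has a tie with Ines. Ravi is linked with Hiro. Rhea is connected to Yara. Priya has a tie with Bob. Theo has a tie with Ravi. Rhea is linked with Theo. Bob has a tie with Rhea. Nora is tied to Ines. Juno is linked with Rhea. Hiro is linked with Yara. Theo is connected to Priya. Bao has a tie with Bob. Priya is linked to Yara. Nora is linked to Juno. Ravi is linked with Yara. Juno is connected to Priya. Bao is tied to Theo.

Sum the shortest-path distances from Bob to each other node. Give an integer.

17

Distances from Bob: Bao:1, Hiro:3, Ines:2, Juno:1, Nora:2, Priya:1, Ravi:2, Rhea:1, Theo:2, Yara:2.
Sum = 1 + 3 + 2 + 1 + 2 + 1 + 2 + 1 + 2 + 2 = 17.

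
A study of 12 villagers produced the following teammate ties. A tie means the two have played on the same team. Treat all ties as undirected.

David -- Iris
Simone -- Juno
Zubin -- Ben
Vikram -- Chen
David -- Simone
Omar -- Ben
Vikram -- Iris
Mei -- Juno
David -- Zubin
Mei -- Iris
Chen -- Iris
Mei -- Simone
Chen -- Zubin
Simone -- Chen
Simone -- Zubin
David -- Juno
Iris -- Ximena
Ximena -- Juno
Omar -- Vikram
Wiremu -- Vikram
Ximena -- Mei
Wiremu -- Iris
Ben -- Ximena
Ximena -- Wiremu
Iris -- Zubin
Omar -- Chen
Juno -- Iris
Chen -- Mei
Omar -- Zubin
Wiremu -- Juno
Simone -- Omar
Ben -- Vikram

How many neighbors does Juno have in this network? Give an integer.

Juno is directly tied to David, Iris, Mei, Simone, Wiremu, and Ximena. That is 6 neighbors, so the degree of Juno is 6.

6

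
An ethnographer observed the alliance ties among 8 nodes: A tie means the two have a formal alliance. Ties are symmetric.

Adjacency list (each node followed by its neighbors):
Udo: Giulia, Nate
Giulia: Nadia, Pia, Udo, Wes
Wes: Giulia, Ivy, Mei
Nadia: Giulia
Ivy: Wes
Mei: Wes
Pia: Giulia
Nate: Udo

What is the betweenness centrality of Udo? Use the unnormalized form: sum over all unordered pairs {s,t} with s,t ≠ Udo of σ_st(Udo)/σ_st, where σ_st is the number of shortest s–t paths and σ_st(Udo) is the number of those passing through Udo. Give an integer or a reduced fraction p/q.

Pairs whose geodesics pass through Udo — Nadia–Nate: 1; Mei–Nate: 1; Ivy–Nate: 1; Wes–Nate: 1; Giulia–Nate: 1; Nate–Pia: 1.
All other pairs contribute 0.
Summing the contributions gives betweenness(Udo) = 6.

6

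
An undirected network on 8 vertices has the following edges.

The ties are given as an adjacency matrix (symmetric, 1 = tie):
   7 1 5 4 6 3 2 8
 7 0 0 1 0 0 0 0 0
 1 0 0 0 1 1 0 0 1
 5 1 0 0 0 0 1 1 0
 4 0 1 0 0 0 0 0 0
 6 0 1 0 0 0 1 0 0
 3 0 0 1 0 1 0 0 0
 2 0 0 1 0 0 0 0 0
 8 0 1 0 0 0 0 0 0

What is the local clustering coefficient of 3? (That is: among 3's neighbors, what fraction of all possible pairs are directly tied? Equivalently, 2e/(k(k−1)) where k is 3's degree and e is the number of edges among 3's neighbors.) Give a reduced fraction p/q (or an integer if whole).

0

3's neighbors: 5 and 6 (k = 2).
Possible neighbor pairs: C(2,2) = 1. Edges among them: none → e = 0.
Clustering(3) = 0/1.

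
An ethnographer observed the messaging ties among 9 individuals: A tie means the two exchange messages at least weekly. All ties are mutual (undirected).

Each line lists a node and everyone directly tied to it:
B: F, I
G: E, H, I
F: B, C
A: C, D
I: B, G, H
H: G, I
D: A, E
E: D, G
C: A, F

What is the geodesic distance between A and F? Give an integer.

2

One shortest route is A – C – F, which uses 2 edges, and A and F are not directly tied, so nothing shorter exists. So d(A,F) = 2.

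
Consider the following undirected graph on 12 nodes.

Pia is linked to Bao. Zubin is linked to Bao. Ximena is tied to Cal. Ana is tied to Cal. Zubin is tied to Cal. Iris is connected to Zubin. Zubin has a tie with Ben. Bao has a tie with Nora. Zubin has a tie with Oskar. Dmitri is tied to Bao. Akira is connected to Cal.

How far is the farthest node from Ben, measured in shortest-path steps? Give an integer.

Distances from Ben: Akira:3, Ana:3, Bao:2, Cal:2, Dmitri:3, Iris:2, Nora:3, Oskar:2, Pia:3, Ximena:3, Zubin:1.
The largest is 3 (to Dmitri, Pia, Nora, Akira, Ximena, and Ana), so the eccentricity of Ben is 3.

3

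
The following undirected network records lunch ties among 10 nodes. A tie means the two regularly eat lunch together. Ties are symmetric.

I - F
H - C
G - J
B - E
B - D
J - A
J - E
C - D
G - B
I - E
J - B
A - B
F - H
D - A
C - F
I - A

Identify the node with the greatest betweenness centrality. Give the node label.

B

Unnormalized betweenness of each node: A:157/30, B:491/60, C:83/15, D:241/30, E:179/60, F:9/2, G:0, H:0, I:73/10, J:67/30.
B has the largest value, 491/60, making it the main broker — the node through which the most shortest paths run.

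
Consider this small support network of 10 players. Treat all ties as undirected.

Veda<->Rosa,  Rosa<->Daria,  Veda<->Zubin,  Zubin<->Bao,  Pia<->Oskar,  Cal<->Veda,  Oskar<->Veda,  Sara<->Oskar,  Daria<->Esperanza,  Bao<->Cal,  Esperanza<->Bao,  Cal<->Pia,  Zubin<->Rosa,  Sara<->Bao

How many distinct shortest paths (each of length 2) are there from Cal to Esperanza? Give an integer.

The shortest distance is 2, and the only length-2 path is Cal–Bao–Esperanza. So there is exactly 1 shortest path.

1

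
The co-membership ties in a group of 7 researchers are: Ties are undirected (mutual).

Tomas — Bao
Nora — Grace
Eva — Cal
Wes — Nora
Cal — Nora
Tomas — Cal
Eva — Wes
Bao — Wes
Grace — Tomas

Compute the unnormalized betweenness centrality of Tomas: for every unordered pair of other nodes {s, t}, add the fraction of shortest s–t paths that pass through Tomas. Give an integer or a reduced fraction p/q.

17/6

Pairs whose geodesics pass through Tomas — Grace–Cal: 1/2; Grace–Eva: 1/3; Grace–Bao: 1; Cal–Bao: 1.
All other pairs contribute 0.
Summing the contributions gives betweenness(Tomas) = 17/6.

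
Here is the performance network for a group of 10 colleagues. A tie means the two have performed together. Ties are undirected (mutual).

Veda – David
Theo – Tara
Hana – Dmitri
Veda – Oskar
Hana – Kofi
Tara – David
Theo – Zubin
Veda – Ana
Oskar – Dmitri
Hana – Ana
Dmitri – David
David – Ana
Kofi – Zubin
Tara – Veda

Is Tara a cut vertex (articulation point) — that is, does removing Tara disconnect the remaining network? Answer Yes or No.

No

Even without Tara, every remaining node can still reach every other (the residual graph is connected), so Tara is not a cut vertex.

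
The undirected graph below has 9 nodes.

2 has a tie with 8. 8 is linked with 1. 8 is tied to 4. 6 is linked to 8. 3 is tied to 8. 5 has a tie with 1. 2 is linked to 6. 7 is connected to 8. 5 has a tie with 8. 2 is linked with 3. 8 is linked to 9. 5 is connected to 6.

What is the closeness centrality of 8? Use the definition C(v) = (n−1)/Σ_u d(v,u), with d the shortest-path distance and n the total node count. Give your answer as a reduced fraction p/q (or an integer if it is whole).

Distances from 8: 1:1, 2:1, 3:1, 4:1, 5:1, 6:1, 7:1, 9:1. Sum = 8.
n = 9, so closeness = 8/8 = 1.

1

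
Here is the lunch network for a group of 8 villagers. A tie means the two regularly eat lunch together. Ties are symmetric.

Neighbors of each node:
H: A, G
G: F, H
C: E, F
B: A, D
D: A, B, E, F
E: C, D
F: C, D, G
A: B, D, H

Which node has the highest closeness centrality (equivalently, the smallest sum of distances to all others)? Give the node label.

Farness (sum of distances to all others) for each node — A:12, B:14, C:15, D:10, E:14, F:11, G:14, H:14.
The smallest farness is 10, for D, so D has the highest closeness.

D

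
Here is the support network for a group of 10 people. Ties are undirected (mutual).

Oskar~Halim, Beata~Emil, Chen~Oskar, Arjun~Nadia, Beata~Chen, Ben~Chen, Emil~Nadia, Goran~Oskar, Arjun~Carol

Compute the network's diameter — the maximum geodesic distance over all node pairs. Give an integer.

Eccentricity of each node (its greatest distance to any other): Arjun:6, Beata:4, Ben:6, Carol:7, Chen:5, Emil:4, Goran:7, Halim:7, Nadia:5, Oskar:6.
The maximum eccentricity is 7, realized for instance by the pair Goran–Carol via Goran – Oskar – Chen – Beata – Emil – Nadia – Arjun – Carol. So the diameter is 7.

7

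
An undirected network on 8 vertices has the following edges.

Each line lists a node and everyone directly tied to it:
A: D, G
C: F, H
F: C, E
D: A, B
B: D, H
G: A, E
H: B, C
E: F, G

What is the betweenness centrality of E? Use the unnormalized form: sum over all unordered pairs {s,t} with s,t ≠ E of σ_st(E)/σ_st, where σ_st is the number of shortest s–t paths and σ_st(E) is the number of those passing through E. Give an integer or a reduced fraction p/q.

Pairs whose geodesics pass through E — D–F: 1/2; H–G: 1/2; C–G: 1; C–A: 1/2; F–G: 1; F–A: 1.
All other pairs contribute 0.
Summing the contributions gives betweenness(E) = 9/2.

9/2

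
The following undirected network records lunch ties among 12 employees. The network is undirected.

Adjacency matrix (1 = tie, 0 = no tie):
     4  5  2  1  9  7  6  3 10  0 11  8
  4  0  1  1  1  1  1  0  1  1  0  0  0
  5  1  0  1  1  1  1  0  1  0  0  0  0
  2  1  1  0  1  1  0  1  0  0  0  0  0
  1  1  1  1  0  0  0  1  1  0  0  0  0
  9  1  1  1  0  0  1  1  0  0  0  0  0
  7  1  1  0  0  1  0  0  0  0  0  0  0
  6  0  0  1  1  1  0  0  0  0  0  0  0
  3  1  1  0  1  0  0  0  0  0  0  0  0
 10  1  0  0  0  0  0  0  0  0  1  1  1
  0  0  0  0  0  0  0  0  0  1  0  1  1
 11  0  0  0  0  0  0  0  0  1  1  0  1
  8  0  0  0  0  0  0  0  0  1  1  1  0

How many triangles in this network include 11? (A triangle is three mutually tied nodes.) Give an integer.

3

11's neighbors: 0, 8, and 10.
Neighbor pairs that are themselves tied: 11–0–8; 11–0–10; 11–8–10. Each forms one triangle with 11, for 3 in total.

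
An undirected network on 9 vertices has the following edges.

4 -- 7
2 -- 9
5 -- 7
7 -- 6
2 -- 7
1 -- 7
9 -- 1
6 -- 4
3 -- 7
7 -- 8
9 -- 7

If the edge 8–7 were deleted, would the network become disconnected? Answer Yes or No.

Yes

Without the 8–7 edge there is no alternate route between 8 and 7, so the network disconnects. It is a bridge.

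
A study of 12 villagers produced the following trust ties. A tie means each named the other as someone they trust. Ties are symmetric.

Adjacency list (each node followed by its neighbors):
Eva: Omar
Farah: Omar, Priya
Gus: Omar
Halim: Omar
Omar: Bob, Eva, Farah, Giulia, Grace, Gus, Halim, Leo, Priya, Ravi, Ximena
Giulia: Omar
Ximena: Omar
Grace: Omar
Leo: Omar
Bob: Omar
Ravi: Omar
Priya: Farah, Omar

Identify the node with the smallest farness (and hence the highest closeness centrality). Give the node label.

Farness (sum of distances to all others) for each node — Bob:21, Eva:21, Farah:20, Giulia:21, Grace:21, Gus:21, Halim:21, Leo:21, Omar:11, Priya:20, Ravi:21, Ximena:21.
The smallest farness is 11, for Omar, so Omar has the highest closeness.

Omar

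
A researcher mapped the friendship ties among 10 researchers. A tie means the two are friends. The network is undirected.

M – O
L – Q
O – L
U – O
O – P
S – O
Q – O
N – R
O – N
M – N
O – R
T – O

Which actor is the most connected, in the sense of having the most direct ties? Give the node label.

O

Degrees — L:2, M:2, N:3, O:9, P:1, Q:2, R:2, S:1, T:1, U:1.
The maximum is 9, attained only by O.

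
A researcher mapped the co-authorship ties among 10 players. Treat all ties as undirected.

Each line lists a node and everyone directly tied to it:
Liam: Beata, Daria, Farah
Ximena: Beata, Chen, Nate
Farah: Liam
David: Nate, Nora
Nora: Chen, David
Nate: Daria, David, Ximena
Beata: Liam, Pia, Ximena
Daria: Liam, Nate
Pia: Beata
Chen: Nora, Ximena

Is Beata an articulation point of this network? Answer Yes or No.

Removing Beata leaves {Chen, Daria, David, Farah, Liam, Nate, Nora, and Ximena} with no path to {Pia}, so the network splits into 2 components. Beata is a cut vertex.

Yes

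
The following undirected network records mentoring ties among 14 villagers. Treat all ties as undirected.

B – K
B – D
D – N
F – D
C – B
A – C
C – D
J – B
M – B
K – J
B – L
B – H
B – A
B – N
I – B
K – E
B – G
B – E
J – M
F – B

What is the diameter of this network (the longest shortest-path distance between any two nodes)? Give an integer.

Eccentricity of each node (its greatest distance to any other): A:2, B:1, C:2, D:2, E:2, F:2, G:2, H:2, I:2, J:2, K:2, L:2, M:2, N:2.
The maximum eccentricity is 2, realized for instance by the pair D–I via D – B – I. So the diameter is 2.

2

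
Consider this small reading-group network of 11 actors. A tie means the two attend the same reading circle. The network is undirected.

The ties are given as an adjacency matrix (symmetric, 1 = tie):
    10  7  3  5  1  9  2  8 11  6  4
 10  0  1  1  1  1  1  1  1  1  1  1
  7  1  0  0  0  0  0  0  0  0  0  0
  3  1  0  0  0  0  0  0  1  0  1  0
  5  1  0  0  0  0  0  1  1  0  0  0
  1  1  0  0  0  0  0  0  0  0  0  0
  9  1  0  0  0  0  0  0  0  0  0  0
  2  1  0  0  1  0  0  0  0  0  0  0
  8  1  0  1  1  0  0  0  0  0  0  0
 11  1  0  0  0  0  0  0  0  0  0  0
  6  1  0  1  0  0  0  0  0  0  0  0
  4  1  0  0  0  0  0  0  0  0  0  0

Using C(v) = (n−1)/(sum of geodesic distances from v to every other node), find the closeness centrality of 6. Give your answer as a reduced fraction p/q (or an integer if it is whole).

Distances from 6: 1:2, 2:2, 3:1, 4:2, 5:2, 7:2, 8:2, 9:2, 10:1, 11:2. Sum = 18.
n = 11, so closeness = 10/18 = 5/9.

5/9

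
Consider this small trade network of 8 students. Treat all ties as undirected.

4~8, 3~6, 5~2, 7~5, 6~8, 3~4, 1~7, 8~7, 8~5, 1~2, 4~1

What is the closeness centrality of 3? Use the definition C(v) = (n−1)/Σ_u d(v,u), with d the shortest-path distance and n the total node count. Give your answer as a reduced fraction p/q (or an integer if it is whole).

7/15

Distances from 3: 1:2, 2:3, 4:1, 5:3, 6:1, 7:3, 8:2. Sum = 15.
n = 8, so closeness = 7/15.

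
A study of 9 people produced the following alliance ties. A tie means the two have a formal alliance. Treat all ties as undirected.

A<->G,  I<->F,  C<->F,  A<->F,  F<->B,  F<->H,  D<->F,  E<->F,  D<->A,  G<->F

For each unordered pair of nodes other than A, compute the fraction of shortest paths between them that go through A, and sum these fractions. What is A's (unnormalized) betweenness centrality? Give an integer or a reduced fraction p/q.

1/2

Pairs whose geodesics pass through A — G–D: 1/2.
All other pairs contribute 0.
Summing the contributions gives betweenness(A) = 1/2.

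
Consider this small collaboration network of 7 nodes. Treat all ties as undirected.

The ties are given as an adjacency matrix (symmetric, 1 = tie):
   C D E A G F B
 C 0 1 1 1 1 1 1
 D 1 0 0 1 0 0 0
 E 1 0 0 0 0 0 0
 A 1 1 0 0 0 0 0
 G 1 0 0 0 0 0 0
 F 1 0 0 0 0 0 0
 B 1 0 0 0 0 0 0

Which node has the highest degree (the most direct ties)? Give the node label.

C

Degrees — A:2, B:1, C:6, D:2, E:1, F:1, G:1.
The maximum is 6, attained only by C.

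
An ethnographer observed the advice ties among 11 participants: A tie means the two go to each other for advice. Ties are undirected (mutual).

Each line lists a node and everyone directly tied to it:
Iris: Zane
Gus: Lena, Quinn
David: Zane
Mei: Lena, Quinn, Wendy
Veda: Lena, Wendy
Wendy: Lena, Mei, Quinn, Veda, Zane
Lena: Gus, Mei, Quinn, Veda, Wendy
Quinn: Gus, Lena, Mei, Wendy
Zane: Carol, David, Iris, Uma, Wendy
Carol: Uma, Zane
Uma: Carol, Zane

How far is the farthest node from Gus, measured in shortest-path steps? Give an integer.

4

Distances from Gus: Carol:4, David:4, Iris:4, Lena:1, Mei:2, Quinn:1, Uma:4, Veda:2, Wendy:2, Zane:3.
The largest is 4 (to Carol, Iris, David, and Uma), so the eccentricity of Gus is 4.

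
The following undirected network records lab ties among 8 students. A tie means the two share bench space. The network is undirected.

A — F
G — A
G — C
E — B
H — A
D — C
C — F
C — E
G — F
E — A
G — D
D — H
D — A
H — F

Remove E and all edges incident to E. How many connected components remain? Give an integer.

Without E, the remaining ties split the others into: {A, C, D, F, G, H}; {B}.
That's 2 separate components.

2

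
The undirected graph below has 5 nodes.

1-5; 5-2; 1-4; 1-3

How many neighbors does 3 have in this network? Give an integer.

1

3 is directly tied to 1. That is 1 neighbor, so the degree of 3 is 1.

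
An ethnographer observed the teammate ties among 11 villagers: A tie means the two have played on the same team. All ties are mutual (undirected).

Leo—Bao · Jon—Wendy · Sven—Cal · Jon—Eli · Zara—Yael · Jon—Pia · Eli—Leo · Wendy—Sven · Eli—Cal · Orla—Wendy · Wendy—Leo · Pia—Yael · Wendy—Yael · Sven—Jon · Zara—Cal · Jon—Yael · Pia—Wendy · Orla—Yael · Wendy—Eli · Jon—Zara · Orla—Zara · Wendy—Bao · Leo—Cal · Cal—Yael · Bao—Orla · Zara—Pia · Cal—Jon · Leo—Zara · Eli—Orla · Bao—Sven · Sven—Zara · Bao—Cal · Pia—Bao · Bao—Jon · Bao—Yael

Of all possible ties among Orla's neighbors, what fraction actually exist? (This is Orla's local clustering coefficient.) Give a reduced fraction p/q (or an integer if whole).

Orla's neighbors: Bao, Eli, Wendy, Yael, and Zara (k = 5).
Possible neighbor pairs: C(5,2) = 10. Edges among them: Bao–Wendy, Bao–Yael, Eli–Wendy, Wendy–Yael, Yael–Zara → e = 5.
Clustering(Orla) = 5/10 = 1/2.

1/2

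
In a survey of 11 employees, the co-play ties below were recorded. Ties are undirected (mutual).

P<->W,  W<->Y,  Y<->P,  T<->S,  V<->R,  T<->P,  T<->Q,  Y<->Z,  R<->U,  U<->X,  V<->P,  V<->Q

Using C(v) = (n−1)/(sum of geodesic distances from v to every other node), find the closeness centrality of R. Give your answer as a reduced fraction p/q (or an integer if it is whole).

Distances from R: P:2, Q:2, S:4, T:3, U:1, V:1, W:3, X:2, Y:3, Z:4. Sum = 25.
n = 11, so closeness = 10/25 = 2/5.

2/5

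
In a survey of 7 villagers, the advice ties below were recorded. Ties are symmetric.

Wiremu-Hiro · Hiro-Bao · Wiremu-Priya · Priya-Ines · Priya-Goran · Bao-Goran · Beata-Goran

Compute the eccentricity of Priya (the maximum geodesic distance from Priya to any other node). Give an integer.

Distances from Priya: Bao:2, Beata:2, Goran:1, Hiro:2, Ines:1, Wiremu:1.
The largest is 2 (to Hiro, Bao, and Beata), so the eccentricity of Priya is 2.

2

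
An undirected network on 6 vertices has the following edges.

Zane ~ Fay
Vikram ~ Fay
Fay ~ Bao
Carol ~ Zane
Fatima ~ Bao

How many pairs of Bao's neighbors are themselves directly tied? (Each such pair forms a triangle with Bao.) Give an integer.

Bao's neighbors are Fatima and Fay, but none of them are tied to each other, so no triangle contains Bao.

0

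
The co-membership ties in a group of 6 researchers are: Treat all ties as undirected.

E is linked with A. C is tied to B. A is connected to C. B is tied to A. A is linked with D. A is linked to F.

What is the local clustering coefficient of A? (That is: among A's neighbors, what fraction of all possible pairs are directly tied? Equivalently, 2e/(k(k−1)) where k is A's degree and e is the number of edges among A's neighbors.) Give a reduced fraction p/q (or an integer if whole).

A's neighbors: B, C, D, E, and F (k = 5).
Possible neighbor pairs: C(5,2) = 10. Edges among them: B–C → e = 1.
Clustering(A) = 1/10.

1/10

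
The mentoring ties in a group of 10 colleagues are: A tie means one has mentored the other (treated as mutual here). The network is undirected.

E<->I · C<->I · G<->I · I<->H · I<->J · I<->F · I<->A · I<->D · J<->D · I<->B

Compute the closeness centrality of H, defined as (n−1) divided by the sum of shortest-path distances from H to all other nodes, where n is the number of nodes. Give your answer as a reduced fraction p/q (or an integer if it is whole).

Distances from H: A:2, B:2, C:2, D:2, E:2, F:2, G:2, I:1, J:2. Sum = 17.
n = 10, so closeness = 9/17.

9/17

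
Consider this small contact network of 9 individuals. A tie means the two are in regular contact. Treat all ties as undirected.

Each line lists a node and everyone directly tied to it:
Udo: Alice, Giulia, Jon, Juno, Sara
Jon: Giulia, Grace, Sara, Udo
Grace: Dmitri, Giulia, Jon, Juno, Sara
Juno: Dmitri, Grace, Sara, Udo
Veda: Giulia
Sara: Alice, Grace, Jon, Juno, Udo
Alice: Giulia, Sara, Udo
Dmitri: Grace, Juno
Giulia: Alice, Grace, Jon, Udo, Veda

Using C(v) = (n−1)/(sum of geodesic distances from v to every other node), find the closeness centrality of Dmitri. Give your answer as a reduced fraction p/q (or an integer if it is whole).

Distances from Dmitri: Alice:3, Giulia:2, Grace:1, Jon:2, Juno:1, Sara:2, Udo:2, Veda:3. Sum = 16.
n = 9, so closeness = 8/16 = 1/2.

1/2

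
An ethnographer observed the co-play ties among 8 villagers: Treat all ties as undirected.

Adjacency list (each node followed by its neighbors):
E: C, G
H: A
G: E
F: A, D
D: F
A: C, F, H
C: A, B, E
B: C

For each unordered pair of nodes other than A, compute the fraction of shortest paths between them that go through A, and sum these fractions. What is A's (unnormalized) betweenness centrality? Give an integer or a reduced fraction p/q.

Pairs whose geodesics pass through A — F–E: 1; F–H: 1; F–G: 1; F–C: 1; F–B: 1; E–H: 1; E–D: 1; H–D: 1; H–G: 1; H–C: 1; H–B: 1; D–G: 1; D–C: 1; D–B: 1.
All other pairs contribute 0.
Summing the contributions gives betweenness(A) = 14.

14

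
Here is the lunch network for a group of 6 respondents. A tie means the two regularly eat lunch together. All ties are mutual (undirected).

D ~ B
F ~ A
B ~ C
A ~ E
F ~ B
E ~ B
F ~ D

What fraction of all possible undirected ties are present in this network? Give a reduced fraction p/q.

There are 7 edges and 6 nodes, so the maximum possible is C(6,2) = 15.
Density = 7/15.

7/15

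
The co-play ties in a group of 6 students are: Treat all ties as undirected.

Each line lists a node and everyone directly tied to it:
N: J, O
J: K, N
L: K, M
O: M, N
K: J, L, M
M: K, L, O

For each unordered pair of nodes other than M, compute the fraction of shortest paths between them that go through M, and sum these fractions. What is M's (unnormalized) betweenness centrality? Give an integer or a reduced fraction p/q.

Pairs whose geodesics pass through M — O–L: 1; O–K: 1; L–N: 1/2.
All other pairs contribute 0.
Summing the contributions gives betweenness(M) = 5/2.

5/2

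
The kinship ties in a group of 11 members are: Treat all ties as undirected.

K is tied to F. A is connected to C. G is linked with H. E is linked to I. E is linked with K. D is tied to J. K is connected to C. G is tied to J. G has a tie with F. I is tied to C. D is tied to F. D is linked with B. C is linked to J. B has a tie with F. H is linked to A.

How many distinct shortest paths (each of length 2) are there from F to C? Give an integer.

The shortest distance is 2, and the only length-2 path is F–K–C. So there is exactly 1 shortest path.

1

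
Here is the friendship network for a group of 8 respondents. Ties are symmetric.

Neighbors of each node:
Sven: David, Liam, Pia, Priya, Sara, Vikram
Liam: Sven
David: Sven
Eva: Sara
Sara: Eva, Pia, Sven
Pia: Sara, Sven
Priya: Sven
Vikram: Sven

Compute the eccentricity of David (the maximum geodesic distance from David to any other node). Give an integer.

Distances from David: Eva:3, Liam:2, Pia:2, Priya:2, Sara:2, Sven:1, Vikram:2.
The largest is 3 (to Eva), so the eccentricity of David is 3.

3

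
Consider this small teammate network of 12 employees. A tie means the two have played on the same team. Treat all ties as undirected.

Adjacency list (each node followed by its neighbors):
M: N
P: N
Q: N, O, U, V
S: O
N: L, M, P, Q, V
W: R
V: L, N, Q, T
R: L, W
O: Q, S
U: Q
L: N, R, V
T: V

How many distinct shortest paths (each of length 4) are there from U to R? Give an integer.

The shortest distance is 4. The length-4 paths are: U–Q–N–L–R; U–Q–V–L–R.
That gives 2 distinct shortest paths.

2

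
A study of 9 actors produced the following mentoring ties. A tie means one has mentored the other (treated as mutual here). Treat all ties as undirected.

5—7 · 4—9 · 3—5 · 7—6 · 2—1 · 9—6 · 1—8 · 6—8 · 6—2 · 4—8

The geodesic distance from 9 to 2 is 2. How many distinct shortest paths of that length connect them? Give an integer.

The shortest distance is 2, and the only length-2 path is 9–6–2. So there is exactly 1 shortest path.

1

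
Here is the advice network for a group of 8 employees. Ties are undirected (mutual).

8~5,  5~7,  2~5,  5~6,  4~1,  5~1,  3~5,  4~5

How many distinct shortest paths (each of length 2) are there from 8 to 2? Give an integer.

The shortest distance is 2, and the only length-2 path is 8–5–2. So there is exactly 1 shortest path.

1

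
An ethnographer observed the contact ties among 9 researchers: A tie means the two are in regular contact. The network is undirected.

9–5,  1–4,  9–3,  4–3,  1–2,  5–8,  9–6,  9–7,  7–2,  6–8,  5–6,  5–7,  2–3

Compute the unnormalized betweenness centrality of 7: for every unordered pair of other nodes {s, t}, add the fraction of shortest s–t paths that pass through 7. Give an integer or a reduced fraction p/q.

Pairs whose geodesics pass through 7 — 2–9: 1/2; 2–6: 2/3; 2–8: 1; 2–5: 1; 1–9: 1/3; 1–6: 2/4; 1–8: 1; 1–5: 1.
All other pairs contribute 0.
Summing the contributions gives betweenness(7) = 6.

6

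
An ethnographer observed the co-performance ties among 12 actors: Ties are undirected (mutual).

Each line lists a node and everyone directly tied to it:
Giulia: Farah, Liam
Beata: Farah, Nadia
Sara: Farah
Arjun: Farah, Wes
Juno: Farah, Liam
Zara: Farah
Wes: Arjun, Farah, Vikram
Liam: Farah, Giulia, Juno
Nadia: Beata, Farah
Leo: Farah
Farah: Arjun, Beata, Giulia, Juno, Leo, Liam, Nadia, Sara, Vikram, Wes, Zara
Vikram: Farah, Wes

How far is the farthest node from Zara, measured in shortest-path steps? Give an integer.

Distances from Zara: Arjun:2, Beata:2, Farah:1, Giulia:2, Juno:2, Leo:2, Liam:2, Nadia:2, Sara:2, Vikram:2, Wes:2.
The largest is 2 (to Nadia, Beata, Vikram, Sara, Wes, Arjun, Leo, Liam, Juno, and Giulia), so the eccentricity of Zara is 2.

2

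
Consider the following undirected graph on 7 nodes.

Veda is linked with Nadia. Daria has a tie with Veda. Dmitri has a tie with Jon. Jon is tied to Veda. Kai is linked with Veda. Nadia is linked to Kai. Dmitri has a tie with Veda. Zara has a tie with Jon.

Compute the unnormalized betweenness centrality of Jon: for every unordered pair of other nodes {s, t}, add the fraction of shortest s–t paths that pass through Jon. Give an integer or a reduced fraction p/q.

5

Pairs whose geodesics pass through Jon — Daria–Zara: 1; Kai–Zara: 1; Nadia–Zara: 1; Dmitri–Zara: 1; Veda–Zara: 1.
All other pairs contribute 0.
Summing the contributions gives betweenness(Jon) = 5.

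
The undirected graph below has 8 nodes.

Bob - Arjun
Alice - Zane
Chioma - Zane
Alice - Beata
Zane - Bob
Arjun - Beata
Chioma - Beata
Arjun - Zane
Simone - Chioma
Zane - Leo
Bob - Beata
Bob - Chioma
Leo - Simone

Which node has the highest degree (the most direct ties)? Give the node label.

Degrees — Alice:2, Arjun:3, Beata:4, Bob:4, Chioma:4, Leo:2, Simone:2, Zane:5.
The maximum is 5, attained only by Zane.

Zane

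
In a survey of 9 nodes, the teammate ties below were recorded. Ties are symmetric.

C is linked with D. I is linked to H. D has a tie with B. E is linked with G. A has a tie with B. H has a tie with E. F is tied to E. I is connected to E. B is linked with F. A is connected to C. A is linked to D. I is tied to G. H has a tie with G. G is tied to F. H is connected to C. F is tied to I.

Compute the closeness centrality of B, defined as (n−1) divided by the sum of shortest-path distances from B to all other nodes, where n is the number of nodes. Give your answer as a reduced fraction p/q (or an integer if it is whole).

4/7

Distances from B: A:1, C:2, D:1, E:2, F:1, G:2, H:3, I:2. Sum = 14.
n = 9, so closeness = 8/14 = 4/7.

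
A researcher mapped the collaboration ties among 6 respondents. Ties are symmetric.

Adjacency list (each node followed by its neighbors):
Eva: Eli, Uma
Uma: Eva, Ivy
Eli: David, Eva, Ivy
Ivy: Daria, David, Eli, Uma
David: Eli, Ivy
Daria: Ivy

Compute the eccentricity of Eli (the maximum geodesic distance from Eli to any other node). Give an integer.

Distances from Eli: Daria:2, David:1, Eva:1, Ivy:1, Uma:2.
The largest is 2 (to Daria and Uma), so the eccentricity of Eli is 2.

2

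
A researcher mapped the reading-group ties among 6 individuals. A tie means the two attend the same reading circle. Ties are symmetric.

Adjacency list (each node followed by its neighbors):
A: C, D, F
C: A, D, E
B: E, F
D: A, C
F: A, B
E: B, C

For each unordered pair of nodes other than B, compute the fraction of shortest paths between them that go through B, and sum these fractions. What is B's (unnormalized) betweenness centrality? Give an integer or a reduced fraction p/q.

1

Pairs whose geodesics pass through B — E–F: 1.
All other pairs contribute 0.
Summing the contributions gives betweenness(B) = 1.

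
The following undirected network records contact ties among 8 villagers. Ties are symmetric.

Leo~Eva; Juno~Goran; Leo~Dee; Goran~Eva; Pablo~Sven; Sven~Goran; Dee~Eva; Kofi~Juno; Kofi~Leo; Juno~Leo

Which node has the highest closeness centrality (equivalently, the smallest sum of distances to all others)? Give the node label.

Farness (sum of distances to all others) for each node — Dee:15, Eva:12, Goran:11, Juno:12, Kofi:15, Leo:13, Pablo:21, Sven:15.
The smallest farness is 11, for Goran, so Goran has the highest closeness.

Goran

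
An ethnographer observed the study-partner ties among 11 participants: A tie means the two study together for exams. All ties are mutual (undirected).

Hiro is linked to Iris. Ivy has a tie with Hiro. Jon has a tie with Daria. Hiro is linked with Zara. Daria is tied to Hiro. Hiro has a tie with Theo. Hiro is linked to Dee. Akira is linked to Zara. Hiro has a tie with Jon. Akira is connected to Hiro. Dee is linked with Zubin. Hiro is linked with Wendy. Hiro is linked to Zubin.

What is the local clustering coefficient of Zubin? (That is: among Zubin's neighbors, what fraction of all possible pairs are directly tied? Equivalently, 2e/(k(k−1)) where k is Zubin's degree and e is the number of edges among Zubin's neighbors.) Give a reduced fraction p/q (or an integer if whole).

1

Zubin's neighbors: Dee and Hiro (k = 2).
Possible neighbor pairs: C(2,2) = 1. Edges among them: Dee–Hiro → e = 1.
Clustering(Zubin) = 1/1.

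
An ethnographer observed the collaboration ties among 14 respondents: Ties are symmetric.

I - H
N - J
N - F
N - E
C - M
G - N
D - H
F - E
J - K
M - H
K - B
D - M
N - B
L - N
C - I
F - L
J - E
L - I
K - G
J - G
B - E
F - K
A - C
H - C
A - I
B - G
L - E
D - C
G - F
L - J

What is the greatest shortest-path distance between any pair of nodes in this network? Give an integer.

Eccentricity of each node (its greatest distance to any other): A:4, B:5, C:4, D:5, E:4, F:4, G:5, H:4, I:3, J:4, K:5, L:3, M:5, N:4.
The maximum eccentricity is 5, realized for instance by the pair G–D via G – F – L – I – H – D. So the diameter is 5.

5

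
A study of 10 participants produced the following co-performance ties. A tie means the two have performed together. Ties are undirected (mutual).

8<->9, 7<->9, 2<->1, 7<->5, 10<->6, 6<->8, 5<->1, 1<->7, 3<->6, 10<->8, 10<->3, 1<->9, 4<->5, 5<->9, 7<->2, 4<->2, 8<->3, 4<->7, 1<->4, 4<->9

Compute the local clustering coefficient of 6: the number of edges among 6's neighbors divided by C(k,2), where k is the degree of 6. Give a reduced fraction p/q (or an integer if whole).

1

6's neighbors: 3, 8, and 10 (k = 3).
Possible neighbor pairs: C(3,2) = 3. Edges among them: 3–8, 3–10, 8–10 → e = 3.
Clustering(6) = 3/3 = 1.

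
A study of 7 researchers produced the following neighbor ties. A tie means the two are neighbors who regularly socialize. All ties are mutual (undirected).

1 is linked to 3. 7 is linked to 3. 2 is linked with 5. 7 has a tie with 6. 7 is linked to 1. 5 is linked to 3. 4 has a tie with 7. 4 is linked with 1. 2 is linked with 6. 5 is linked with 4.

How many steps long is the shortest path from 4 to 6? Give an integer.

2

One shortest route is 4 – 7 – 6, which uses 2 edges, and 4 and 6 are not directly tied, so nothing shorter exists. So d(4,6) = 2.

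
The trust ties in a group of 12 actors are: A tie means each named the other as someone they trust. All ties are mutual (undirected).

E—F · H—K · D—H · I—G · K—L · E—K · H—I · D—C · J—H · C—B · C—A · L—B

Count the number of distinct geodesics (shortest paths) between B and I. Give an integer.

The shortest distance is 4. The length-4 paths are: B–C–D–H–I; B–L–K–H–I.
That gives 2 distinct shortest paths.

2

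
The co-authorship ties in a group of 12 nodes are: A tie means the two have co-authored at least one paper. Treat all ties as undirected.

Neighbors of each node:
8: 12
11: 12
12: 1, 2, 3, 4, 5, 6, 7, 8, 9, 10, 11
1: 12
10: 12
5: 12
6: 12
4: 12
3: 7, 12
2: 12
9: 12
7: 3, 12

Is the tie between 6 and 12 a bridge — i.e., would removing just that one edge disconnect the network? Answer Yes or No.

Without the 6–12 edge there is no alternate route between 6 and 12, so the network disconnects. It is a bridge.

Yes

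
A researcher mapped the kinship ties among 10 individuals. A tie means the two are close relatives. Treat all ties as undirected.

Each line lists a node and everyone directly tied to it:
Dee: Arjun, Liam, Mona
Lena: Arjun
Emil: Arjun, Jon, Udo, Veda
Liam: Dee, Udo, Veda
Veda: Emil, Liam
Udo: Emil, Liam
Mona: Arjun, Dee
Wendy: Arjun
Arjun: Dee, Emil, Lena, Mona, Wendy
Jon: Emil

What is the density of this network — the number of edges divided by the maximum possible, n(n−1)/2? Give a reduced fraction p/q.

There are 12 edges and 10 nodes, so the maximum possible is C(10,2) = 45.
Density = 12/45 = 4/15.

4/15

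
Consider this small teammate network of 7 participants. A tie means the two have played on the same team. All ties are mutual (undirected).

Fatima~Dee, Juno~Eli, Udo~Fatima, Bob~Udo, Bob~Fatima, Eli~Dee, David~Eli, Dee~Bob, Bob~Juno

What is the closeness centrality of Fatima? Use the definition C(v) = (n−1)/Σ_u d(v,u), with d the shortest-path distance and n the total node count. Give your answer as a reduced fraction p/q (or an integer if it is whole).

Distances from Fatima: Bob:1, David:3, Dee:1, Eli:2, Juno:2, Udo:1. Sum = 10.
n = 7, so closeness = 6/10 = 3/5.

3/5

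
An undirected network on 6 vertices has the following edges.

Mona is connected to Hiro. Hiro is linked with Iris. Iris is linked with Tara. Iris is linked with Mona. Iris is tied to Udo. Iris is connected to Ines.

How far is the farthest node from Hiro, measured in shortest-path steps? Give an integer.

Distances from Hiro: Ines:2, Iris:1, Mona:1, Tara:2, Udo:2.
The largest is 2 (to Udo, Tara, and Ines), so the eccentricity of Hiro is 2.

2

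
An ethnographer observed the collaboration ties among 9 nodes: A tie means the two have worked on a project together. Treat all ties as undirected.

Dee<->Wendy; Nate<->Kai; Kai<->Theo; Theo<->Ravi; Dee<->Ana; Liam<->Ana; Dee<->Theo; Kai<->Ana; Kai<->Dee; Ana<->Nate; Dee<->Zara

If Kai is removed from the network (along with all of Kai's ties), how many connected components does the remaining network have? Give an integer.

Kai's neighbors (Ana, Dee, Nate, and Theo) remain reachable from one another through other ties, so the rest of the network stays in one piece.

1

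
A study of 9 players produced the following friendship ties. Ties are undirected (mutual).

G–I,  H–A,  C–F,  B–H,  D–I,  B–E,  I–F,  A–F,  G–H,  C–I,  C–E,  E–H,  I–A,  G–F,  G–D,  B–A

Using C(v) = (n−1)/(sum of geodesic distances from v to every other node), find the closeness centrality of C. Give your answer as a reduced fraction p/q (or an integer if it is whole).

8/13

Distances from C: A:2, B:2, D:2, E:1, F:1, G:2, H:2, I:1. Sum = 13.
n = 9, so closeness = 8/13.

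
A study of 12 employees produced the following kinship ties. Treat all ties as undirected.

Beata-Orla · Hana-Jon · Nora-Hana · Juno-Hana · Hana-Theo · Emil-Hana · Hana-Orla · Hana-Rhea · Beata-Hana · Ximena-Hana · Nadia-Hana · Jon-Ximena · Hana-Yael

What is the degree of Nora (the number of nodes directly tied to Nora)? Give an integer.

1

Nora is directly tied to Hana. That is 1 neighbor, so the degree of Nora is 1.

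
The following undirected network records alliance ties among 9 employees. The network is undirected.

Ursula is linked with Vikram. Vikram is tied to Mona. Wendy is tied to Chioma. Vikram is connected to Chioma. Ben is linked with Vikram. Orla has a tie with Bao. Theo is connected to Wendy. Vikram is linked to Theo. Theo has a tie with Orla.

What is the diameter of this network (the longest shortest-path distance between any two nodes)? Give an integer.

4

Eccentricity of each node (its greatest distance to any other): Bao:4, Ben:4, Chioma:4, Mona:4, Orla:3, Theo:2, Ursula:4, Vikram:3, Wendy:3.
The maximum eccentricity is 4, realized for instance by the pair Chioma–Bao via Chioma – Wendy – Theo – Orla – Bao. So the diameter is 4.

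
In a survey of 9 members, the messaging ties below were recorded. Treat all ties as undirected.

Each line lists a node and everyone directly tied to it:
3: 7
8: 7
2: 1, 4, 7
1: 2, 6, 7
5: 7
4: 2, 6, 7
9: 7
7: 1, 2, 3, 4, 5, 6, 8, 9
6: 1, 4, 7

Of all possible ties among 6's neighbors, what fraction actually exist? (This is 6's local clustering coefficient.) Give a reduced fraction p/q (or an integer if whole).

2/3

6's neighbors: 1, 4, and 7 (k = 3).
Possible neighbor pairs: C(3,2) = 3. Edges among them: 1–7, 4–7 → e = 2.
Clustering(6) = 2/3.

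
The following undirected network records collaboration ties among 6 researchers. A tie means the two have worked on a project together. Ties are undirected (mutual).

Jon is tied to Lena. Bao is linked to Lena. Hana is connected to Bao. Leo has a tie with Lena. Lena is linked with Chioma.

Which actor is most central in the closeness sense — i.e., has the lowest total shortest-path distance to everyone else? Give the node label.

Lena

Farness (sum of distances to all others) for each node — Bao:8, Chioma:10, Hana:12, Jon:10, Lena:6, Leo:10.
The smallest farness is 6, for Lena, so Lena has the highest closeness.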